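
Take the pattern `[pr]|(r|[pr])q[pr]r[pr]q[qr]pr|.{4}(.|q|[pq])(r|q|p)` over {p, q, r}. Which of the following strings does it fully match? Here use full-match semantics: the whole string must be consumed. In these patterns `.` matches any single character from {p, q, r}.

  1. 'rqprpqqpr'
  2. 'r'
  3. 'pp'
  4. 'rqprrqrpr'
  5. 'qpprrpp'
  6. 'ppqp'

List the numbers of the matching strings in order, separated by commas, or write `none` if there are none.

1, 2, 4

1 → match
2 → match
3 → no match
4 → match
5 → no match
6 → no match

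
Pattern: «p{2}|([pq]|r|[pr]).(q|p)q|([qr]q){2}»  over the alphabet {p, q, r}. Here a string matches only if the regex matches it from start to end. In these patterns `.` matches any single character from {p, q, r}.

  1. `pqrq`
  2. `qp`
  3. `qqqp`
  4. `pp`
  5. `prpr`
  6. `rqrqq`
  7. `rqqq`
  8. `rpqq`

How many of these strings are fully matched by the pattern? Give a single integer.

3

1 → no match
2 → no match
3 → no match
4 → match
5 → no match
6 → no match
7 → match
8 → match
Total matched: 3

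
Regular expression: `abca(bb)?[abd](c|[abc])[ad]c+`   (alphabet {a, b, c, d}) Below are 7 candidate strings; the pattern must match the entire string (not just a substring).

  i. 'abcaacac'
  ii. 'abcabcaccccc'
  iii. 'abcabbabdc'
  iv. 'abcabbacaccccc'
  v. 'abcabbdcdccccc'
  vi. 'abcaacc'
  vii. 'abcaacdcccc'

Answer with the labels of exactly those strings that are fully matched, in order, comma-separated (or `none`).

i, ii, iii, iv, v, vii

i → match
ii → match
iii → match
iv → match
v → match
vi → no match
vii → match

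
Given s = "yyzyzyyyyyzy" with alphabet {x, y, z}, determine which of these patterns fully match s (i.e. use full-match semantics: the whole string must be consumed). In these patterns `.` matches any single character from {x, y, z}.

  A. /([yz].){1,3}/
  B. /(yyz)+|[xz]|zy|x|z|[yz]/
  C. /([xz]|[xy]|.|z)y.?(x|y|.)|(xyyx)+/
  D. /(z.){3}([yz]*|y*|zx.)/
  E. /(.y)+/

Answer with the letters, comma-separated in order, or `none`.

E

A → no match
B → no match
C → no match
D → no match — must start with "z"
E → match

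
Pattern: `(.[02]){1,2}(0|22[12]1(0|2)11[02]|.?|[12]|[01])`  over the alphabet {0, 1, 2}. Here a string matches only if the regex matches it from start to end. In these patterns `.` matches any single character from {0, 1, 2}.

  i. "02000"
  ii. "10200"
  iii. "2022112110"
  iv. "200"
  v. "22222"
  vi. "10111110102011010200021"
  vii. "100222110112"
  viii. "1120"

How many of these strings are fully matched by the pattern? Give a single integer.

i → match
ii → match
iii → match
iv → match
v → match
vi → no match
vii → match
viii → no match
Total matched: 6

6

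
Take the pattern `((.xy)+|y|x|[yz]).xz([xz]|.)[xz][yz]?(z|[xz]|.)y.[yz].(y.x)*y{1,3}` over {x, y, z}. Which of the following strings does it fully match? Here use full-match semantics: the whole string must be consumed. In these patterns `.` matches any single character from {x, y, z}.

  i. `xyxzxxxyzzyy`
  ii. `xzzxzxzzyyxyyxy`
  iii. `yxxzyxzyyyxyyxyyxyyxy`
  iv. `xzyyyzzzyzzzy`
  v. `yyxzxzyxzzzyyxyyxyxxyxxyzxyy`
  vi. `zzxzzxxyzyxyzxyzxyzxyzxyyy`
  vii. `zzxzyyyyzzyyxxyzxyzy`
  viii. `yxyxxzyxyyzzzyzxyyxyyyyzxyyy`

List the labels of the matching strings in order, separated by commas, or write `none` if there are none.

i, iii, vi

i → match
ii → no match
iii → match
iv → no match
v → no match
vi → match
vii → no match
viii → no match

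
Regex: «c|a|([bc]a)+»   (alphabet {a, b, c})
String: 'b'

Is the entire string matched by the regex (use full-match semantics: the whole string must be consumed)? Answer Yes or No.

No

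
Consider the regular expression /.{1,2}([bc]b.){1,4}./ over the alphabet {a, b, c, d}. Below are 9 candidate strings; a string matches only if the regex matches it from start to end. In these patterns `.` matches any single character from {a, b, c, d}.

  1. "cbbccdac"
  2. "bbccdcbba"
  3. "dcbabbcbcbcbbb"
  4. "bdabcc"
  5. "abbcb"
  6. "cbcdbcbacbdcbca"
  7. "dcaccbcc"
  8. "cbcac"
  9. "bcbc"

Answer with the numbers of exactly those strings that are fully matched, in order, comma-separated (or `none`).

1. "cbbccdac" → no match
2. "bbccdcbba" → no match
3 → no match
4. "bdabcc" → no match
5. "abbcb" → match
6 → no match
7. "dcaccbcc" → no match
8. "cbcac" → no match
9. "bcbc" → no match

5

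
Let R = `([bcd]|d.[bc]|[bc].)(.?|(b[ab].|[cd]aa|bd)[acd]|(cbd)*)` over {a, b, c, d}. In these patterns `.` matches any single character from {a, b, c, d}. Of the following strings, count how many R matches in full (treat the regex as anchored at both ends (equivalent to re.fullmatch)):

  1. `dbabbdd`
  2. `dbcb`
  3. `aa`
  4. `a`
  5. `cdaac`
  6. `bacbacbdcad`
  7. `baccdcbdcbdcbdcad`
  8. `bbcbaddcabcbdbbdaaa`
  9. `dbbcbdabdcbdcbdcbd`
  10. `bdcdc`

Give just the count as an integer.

1 → no match
2 → match
3 → no match
4 → no match
5 → match
6 → no match
7 → no match
8 → no match
9 → no match
10 → no match
Total matched: 2

2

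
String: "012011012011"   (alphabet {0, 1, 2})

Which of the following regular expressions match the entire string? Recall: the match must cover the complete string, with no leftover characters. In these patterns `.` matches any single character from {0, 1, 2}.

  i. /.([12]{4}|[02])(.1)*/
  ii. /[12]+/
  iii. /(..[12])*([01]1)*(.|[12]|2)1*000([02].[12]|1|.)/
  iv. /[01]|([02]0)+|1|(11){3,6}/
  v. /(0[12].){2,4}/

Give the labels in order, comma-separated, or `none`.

v

i → no match
ii → no match
iii → no match
iv → no match
v → match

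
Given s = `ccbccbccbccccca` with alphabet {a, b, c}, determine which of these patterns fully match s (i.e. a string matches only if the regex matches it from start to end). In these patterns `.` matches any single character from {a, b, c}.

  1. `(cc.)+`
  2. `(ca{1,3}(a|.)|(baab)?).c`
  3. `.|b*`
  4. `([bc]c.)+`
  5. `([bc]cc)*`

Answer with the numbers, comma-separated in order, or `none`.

1 → match
2 → no match — must end with `c`
3 → no match
4 → match
5 → no match

1, 4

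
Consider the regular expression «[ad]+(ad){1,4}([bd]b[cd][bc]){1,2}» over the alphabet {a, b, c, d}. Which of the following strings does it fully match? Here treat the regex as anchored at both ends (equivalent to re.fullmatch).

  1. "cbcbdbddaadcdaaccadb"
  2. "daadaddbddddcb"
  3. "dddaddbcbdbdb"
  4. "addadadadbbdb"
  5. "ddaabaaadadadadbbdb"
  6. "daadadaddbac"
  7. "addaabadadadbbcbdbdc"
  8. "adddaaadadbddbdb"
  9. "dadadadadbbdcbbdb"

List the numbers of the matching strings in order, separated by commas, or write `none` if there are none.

3, 4, 9

1 → no match
2 → no match
3 → match
4 → match
5 → no match
6 → no match
7 → no match
8 → no match
9 → match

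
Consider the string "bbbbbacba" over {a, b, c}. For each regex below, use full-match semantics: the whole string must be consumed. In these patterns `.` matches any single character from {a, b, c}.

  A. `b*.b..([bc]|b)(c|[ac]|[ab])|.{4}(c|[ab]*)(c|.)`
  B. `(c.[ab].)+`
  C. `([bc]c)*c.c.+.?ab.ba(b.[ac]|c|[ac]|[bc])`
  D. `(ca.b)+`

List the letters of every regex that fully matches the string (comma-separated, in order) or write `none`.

A → match
B → no match — must start with "c"
C → no match
D → no match — must start with "ca"

A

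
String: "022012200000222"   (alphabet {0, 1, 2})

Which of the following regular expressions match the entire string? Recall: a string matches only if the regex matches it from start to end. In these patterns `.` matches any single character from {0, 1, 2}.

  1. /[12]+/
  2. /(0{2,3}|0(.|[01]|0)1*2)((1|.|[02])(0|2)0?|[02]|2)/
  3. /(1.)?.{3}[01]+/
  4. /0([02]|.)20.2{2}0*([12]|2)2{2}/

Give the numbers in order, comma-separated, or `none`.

4

1 → no match
2 → no match
3 → no match
4 → match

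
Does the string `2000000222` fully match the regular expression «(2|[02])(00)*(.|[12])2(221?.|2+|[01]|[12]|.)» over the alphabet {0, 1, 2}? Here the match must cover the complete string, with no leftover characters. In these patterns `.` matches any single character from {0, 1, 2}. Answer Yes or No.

Yes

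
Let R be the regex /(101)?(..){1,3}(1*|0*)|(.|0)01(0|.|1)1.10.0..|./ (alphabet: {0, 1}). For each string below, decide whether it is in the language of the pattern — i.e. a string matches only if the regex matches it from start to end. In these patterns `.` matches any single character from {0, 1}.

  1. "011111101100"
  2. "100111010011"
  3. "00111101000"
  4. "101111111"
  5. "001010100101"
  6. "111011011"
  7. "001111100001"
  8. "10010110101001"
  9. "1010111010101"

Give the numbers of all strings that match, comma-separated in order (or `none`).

1 → no match
2 → no match
3 → no match
4 → match
5 → no match
6 → no match
7 → match
8 → no match
9 → no match

4, 7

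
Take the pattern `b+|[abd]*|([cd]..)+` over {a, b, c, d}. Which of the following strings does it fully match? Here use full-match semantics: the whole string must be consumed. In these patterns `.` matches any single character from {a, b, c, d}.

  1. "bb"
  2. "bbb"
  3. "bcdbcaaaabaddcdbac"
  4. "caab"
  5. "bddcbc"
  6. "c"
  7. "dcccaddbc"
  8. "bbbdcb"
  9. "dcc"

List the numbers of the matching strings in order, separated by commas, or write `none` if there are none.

1 → match
2 → match
3 → no match
4 → no match
5 → no match
6 → no match
7 → match
8 → no match
9 → match

1, 2, 7, 9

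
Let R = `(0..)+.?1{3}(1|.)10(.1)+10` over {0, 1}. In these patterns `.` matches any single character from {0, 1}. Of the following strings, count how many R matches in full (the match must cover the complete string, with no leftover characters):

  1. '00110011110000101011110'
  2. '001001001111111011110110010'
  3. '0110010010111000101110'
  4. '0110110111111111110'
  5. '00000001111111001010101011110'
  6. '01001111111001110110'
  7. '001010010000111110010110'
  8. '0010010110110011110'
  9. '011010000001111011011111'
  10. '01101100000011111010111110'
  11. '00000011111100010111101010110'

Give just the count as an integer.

3

1 → no match
2 → no match — must end with '110'
3 → no match
4 → no match
5 → match
6 → match
7 → match
8 → no match
9 → no match — must end with '110'
10 → no match
11 → no match
Total matched: 3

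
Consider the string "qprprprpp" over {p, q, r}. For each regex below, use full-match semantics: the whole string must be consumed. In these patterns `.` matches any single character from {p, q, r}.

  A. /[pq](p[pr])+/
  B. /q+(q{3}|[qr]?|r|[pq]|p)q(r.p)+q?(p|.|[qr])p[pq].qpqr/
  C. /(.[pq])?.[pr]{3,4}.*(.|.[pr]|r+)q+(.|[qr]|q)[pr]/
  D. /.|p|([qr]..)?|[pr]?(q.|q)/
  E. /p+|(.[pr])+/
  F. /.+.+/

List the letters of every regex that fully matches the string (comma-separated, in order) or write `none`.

A, F

A → match
B → no match — must end with "qpqr"
C → no match
D → no match
E → no match
F → match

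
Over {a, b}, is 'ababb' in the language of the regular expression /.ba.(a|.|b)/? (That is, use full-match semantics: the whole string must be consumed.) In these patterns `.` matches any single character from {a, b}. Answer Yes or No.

Yes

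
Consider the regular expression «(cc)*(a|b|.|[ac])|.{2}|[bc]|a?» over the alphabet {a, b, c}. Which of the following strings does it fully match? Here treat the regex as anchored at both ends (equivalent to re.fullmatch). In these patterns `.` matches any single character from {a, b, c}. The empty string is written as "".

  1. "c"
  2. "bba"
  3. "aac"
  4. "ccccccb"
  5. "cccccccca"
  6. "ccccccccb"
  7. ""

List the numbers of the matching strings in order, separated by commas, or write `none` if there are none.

1, 4, 5, 6, 7

1 → match
2 → no match
3 → no match
4 → match
5 → match
6 → match
7 → match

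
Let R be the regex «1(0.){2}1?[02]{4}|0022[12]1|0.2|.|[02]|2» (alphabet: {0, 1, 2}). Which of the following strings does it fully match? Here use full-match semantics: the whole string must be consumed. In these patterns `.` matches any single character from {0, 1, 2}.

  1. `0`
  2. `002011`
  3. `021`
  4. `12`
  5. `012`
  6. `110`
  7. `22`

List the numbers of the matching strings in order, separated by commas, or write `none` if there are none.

1, 5

1 → match
2 → no match
3 → no match
4 → no match
5 → match
6 → no match
7 → no match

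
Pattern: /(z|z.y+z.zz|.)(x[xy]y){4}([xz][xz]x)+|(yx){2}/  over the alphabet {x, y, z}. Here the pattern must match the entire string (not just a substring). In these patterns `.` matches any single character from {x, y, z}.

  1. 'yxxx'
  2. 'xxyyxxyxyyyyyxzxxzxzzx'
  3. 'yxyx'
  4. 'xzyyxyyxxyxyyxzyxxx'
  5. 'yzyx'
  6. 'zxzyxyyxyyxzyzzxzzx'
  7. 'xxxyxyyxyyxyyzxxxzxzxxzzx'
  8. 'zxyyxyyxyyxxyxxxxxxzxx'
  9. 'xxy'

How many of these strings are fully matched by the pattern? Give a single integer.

1. 'yxxx' → no match
2 → no match
3. 'yxyx' → match
4 → no match
5. 'yzyx' → no match
6 → no match
7 → match
8 → match
9. 'xxy' → no match
Total matched: 3

3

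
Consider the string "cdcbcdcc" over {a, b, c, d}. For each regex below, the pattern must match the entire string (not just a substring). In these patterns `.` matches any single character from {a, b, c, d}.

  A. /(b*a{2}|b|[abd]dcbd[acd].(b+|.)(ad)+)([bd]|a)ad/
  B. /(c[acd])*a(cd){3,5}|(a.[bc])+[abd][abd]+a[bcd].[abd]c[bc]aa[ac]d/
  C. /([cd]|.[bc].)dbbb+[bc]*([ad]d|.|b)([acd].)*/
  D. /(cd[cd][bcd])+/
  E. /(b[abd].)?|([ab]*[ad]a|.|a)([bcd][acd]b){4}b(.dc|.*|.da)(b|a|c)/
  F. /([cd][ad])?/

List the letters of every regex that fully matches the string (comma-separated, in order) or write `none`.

A → no match — must end with "ad"
B → no match
C → no match
D → match
E → no match
F → no match

D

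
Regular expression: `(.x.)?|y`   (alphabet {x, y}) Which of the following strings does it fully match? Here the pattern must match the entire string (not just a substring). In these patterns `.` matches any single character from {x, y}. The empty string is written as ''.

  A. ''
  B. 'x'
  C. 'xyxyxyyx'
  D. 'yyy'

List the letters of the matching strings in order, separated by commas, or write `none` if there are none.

A

A. '' → match
B. 'x' → no match
C. 'xyxyxyyx' → no match
D. 'yyy' → no match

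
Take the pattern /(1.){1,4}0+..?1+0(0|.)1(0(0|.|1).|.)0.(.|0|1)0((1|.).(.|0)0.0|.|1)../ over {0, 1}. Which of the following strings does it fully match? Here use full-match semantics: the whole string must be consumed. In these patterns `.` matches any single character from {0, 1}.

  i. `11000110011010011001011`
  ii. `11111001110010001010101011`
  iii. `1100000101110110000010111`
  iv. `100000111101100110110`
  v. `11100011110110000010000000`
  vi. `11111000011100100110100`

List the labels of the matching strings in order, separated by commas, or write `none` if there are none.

i, ii, iii, iv, v, vi

i → match
ii → match
iii → match
iv → match
v → match
vi → match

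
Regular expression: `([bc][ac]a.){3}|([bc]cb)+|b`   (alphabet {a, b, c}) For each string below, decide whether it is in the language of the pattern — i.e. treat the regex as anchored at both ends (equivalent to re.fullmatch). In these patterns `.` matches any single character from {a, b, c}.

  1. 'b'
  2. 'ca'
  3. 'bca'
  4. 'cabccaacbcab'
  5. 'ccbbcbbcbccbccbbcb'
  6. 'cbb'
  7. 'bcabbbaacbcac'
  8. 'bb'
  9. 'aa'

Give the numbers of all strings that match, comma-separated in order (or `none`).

1 → match
2 → no match
3 → no match
4 → no match
5 → match
6 → no match
7 → no match
8 → no match
9 → no match

1, 5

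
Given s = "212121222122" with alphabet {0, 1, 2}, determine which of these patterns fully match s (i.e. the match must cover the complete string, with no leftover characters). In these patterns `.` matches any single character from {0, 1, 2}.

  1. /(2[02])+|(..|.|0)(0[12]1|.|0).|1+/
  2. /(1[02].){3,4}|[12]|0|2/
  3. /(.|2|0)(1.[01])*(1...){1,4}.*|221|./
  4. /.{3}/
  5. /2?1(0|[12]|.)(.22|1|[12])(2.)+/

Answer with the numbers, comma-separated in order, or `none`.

3, 5

1 → no match
2 → no match
3 → match
4 → no match
5 → match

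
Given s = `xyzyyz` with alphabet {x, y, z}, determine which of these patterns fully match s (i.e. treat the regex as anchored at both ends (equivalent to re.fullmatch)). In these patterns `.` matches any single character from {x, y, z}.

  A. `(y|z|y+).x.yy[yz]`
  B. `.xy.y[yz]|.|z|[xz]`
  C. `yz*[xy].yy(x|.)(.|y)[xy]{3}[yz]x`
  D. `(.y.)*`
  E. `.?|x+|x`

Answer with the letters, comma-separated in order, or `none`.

D

A → no match
B → no match
C → no match — must start with `y`
D → match
E → no match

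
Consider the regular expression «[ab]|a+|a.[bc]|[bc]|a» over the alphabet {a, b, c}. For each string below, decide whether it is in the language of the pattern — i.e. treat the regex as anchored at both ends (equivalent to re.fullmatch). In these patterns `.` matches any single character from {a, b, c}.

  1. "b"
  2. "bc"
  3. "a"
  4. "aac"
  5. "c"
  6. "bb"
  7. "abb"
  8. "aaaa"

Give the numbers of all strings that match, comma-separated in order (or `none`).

1, 3, 4, 5, 7, 8

1 → match
2 → no match
3 → match
4 → match
5 → match
6 → no match
7 → match
8 → match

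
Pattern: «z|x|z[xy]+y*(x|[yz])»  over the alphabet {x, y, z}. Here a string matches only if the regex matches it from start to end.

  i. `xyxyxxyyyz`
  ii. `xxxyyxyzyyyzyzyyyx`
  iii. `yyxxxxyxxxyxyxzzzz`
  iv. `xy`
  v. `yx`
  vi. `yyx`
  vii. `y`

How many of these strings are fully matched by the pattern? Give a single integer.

i. `xyxyxxyyyz` → no match
ii → no match
iii → no match
iv. `xy` → no match
v. `yx` → no match
vi. `yyx` → no match
vii. `y` → no match
Total matched: 0

0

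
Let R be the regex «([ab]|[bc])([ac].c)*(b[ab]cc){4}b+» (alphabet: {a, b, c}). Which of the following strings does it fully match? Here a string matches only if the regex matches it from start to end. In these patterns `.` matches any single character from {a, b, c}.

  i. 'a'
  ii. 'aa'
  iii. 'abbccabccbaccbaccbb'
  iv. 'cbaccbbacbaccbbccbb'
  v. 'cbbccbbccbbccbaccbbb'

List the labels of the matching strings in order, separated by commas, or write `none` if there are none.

i → no match — must end with 'b'
ii → no match — must end with 'b'
iii → no match
iv → no match
v → match

v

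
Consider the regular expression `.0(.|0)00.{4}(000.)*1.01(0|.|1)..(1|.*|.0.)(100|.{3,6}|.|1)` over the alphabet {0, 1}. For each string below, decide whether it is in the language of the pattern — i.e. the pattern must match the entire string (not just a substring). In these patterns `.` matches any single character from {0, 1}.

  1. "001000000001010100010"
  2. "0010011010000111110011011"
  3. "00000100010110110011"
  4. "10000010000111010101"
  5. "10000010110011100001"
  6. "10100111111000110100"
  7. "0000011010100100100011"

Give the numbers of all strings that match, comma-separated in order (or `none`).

5

1 → no match
2 → no match
3 → no match
4 → no match
5 → match
6 → no match
7 → no match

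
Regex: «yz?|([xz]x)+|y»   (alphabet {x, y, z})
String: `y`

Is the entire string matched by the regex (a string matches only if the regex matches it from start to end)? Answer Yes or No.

Yes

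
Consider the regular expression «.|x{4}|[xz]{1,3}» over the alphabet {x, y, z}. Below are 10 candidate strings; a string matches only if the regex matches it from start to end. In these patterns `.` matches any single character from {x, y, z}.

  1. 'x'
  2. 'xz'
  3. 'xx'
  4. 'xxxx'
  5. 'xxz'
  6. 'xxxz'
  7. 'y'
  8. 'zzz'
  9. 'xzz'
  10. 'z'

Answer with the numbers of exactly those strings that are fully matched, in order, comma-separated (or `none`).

1, 2, 3, 4, 5, 7, 8, 9, 10

1 → match
2 → match
3 → match
4 → match
5 → match
6 → no match
7 → match
8 → match
9 → match
10 → match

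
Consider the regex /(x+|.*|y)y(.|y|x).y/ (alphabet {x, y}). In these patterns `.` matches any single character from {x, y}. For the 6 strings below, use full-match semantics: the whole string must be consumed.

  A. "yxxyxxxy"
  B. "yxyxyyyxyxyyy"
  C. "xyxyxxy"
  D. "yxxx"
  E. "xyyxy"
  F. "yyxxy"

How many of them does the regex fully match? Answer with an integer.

3

A → no match
B → no match
C → match
D → no match — must end with "y"
E → match
F → match
Total matched: 3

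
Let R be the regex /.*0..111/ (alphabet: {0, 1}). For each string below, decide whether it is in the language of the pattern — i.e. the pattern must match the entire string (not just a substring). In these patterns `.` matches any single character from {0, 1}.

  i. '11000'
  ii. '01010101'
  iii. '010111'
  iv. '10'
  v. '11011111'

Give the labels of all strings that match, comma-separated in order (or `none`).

iii, v

i → no match — must end with '111'
ii → no match — must end with '111'
iii → match
iv → no match — must end with '111'
v → match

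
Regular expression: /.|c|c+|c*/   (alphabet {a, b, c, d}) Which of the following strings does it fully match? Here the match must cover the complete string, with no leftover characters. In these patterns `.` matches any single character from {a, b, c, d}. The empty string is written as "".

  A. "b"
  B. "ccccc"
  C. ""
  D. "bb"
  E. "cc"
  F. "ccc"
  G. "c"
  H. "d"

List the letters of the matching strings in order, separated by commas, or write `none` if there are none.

A → match
B → match
C → match
D → no match
E → match
F → match
G → match
H → match

A, B, C, E, F, G, H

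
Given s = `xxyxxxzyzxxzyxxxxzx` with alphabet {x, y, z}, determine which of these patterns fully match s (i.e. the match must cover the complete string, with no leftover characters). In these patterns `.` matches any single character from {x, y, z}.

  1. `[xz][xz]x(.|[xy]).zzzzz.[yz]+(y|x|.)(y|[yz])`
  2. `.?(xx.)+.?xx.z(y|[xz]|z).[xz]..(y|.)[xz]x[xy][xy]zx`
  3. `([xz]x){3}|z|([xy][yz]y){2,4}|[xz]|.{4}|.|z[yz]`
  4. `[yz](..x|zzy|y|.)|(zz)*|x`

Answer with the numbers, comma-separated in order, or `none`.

2

1 → no match
2 → match
3 → no match
4 → no match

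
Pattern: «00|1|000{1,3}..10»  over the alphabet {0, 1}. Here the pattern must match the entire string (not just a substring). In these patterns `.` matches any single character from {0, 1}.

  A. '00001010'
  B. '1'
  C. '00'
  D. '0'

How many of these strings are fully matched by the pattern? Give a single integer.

A. '00001010' → match
B. '1' → match
C. '00' → match
D. '0' → no match
Total matched: 3

3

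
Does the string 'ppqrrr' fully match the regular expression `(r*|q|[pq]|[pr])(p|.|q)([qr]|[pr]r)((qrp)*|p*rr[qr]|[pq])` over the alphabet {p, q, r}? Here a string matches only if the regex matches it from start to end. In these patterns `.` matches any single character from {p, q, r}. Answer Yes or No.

Yes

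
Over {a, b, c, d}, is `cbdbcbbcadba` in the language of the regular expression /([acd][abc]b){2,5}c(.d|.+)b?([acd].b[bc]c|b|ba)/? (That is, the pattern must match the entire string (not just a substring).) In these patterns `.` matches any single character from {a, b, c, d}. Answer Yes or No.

No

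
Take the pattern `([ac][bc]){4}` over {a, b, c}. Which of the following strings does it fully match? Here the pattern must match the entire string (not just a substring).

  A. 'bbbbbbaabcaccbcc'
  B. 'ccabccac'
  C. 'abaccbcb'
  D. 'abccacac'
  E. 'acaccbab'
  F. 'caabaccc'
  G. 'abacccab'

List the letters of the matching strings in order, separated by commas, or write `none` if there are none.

B, C, D, E, G

A → no match
B → match
C → match
D → match
E → match
F → no match
G → match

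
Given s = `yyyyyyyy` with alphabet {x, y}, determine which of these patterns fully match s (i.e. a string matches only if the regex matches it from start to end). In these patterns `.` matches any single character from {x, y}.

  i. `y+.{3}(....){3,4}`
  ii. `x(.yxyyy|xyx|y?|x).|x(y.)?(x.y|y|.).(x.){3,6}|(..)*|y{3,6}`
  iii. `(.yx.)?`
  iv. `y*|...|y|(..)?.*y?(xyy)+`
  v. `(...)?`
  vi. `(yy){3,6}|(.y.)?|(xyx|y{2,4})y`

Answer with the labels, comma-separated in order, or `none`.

i → no match
ii → match
iii → no match
iv → match
v → no match
vi → match

ii, iv, vi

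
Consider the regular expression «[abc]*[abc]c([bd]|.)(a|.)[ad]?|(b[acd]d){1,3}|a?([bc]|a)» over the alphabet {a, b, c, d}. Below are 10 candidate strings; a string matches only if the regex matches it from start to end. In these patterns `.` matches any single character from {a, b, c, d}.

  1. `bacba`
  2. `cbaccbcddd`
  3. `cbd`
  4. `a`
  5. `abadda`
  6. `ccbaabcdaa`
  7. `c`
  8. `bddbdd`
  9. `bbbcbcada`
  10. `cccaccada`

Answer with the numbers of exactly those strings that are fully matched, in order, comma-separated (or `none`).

1 → match
2 → match
3 → no match
4 → match
5 → no match
6 → match
7 → match
8 → match
9 → match
10 → match

1, 2, 4, 6, 7, 8, 9, 10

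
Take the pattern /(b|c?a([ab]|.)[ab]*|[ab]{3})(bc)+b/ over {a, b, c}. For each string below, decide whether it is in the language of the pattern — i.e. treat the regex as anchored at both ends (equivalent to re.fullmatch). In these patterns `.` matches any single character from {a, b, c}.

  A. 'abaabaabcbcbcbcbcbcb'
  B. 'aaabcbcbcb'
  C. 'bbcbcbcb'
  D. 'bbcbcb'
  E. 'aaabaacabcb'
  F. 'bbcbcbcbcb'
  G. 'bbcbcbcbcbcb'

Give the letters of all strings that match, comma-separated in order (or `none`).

A → match
B → match
C → match
D → match
E → no match
F → match
G → match

A, B, C, D, F, G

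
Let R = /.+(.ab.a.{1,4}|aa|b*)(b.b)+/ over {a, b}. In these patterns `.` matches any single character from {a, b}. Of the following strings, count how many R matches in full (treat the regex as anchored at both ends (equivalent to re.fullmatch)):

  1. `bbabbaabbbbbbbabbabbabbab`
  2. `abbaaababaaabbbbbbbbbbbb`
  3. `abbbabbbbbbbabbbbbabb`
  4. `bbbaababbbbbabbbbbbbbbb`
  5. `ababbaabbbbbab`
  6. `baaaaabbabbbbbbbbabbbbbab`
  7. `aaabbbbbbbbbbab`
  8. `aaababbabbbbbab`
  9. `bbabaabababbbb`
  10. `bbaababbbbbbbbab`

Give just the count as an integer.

1 → match
2 → match
3 → no match
4 → match
5 → match
6 → match
7 → match
8 → match
9 → match
10 → match
Total matched: 9

9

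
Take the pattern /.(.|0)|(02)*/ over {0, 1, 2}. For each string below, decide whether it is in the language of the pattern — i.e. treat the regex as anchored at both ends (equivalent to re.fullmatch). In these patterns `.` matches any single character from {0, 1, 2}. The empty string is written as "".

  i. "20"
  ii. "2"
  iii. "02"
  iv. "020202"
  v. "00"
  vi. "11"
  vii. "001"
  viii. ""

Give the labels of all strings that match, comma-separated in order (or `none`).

i → match
ii → no match
iii → match
iv → match
v → match
vi → match
vii → no match
viii → match

i, iii, iv, v, vi, viii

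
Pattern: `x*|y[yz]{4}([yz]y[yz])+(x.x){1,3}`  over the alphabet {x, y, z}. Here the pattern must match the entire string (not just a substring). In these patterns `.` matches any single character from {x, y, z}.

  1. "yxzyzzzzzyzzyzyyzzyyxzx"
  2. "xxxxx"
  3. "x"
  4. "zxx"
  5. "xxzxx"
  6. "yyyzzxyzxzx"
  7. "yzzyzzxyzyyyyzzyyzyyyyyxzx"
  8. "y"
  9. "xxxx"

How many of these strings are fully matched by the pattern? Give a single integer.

3

1 → no match
2. "xxxxx" → match
3. "x" → match
4. "zxx" → no match
5. "xxzxx" → no match
6. "yyyzzxyzxzx" → no match
7 → no match
8. "y" → no match
9. "xxxx" → match
Total matched: 3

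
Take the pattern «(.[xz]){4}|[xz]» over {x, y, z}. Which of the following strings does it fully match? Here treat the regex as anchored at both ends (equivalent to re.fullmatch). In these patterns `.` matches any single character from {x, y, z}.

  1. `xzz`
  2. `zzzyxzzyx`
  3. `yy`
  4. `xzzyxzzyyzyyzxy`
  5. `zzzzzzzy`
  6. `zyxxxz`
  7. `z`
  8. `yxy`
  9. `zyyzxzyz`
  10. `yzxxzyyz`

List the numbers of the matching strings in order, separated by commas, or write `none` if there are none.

7

1. `xzz` → no match
2. `zzzyxzzyx` → no match
3. `yy` → no match
4 → no match
5. `zzzzzzzy` → no match
6. `zyxxxz` → no match
7. `z` → match
8. `yxy` → no match
9. `zyyzxzyz` → no match
10. `yzxxzyyz` → no match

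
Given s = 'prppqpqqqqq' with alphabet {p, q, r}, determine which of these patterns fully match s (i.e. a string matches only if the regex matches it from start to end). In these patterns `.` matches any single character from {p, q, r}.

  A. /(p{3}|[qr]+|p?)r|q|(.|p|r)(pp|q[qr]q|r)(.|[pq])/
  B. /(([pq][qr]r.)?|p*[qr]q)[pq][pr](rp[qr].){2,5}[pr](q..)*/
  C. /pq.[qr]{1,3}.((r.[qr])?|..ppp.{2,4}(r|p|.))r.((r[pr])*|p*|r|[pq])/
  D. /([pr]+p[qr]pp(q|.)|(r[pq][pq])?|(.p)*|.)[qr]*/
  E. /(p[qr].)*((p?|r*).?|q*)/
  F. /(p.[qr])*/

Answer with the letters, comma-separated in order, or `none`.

A → no match
B → no match
C → no match — must start with 'pq'
D → no match
E → match
F → no match

E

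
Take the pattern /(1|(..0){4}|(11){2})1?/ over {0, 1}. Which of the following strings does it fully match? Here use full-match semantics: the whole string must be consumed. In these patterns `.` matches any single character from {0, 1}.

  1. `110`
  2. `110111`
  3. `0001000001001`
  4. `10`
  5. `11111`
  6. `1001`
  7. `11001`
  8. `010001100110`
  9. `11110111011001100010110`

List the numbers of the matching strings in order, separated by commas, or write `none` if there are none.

1 → no match
2 → no match
3 → match
4 → no match
5 → match
6 → no match
7 → no match
8 → no match
9 → no match

3, 5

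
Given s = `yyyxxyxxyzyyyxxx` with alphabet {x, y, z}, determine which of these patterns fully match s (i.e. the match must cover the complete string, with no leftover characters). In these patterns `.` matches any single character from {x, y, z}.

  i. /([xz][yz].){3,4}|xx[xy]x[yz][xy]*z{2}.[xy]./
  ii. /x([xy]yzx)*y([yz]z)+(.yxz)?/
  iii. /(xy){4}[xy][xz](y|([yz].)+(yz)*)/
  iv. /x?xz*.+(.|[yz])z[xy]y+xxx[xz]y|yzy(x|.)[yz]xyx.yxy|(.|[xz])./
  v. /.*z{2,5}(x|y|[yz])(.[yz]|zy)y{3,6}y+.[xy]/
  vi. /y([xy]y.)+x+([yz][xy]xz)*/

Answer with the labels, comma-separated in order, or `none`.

i → no match
ii → no match — must start with `x`
iii → no match — must start with `xy`
iv → no match
v → no match
vi → match

vi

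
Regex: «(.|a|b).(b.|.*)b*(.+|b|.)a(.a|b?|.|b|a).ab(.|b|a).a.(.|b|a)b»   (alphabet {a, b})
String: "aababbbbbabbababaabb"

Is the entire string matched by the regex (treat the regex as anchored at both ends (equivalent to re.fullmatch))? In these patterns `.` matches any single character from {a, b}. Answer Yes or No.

Yes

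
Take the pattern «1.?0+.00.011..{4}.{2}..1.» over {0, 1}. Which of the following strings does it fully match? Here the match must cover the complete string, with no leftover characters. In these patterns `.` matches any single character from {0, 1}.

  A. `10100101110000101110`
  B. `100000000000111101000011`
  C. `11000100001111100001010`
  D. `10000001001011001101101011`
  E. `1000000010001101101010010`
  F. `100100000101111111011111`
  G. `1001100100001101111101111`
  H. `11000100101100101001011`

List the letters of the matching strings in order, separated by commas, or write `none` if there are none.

A, C, H

A → match
B → no match
C → match
D → no match
E → no match
F → no match
G → no match
H → match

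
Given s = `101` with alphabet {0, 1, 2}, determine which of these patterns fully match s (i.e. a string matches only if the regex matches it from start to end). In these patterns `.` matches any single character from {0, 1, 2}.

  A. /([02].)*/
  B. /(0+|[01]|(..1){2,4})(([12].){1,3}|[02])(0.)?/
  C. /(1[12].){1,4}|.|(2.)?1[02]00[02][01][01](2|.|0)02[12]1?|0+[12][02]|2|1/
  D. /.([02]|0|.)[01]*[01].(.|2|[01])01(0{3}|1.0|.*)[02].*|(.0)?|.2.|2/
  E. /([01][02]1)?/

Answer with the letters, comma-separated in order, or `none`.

A → no match
B → no match
C → no match
D → no match
E → match

E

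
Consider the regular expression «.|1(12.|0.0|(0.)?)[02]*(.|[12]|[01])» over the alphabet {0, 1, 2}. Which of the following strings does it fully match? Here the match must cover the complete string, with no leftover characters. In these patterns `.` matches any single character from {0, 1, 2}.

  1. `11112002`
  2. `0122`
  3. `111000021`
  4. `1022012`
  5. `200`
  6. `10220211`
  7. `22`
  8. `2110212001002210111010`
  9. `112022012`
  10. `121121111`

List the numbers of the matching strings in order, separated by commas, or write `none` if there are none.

none

1 → no match
2 → no match
3 → no match
4 → no match
5 → no match
6 → no match
7 → no match
8 → no match
9 → no match
10 → no match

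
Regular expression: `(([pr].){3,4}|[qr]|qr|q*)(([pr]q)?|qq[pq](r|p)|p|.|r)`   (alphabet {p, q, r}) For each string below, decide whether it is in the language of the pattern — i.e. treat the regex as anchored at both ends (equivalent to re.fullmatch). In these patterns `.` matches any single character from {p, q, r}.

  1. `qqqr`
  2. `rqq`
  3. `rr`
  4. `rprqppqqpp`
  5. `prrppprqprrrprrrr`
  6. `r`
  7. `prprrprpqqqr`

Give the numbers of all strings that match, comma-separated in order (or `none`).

1 → match
2 → no match
3 → match
4 → match
5 → no match
6 → match
7 → match

1, 3, 4, 6, 7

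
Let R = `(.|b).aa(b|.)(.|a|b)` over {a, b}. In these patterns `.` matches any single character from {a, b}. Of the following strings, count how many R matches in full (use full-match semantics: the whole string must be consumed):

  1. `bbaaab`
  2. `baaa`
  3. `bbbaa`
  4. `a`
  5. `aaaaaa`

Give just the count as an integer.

1. `bbaaab` → match
2. `baaa` → no match
3. `bbbaa` → no match
4. `a` → no match
5. `aaaaaa` → match
Total matched: 2

2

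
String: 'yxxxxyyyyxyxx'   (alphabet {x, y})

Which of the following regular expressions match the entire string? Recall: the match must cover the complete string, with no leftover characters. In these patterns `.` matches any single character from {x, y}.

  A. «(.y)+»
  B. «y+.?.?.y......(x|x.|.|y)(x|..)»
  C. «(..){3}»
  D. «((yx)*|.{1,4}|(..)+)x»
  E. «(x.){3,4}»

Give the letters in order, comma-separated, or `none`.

D

A → no match — must end with 'y'
B → no match
C → no match
D → match
E → no match — must start with 'x'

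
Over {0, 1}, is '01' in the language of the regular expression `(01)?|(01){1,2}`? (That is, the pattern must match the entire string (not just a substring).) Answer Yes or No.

Yes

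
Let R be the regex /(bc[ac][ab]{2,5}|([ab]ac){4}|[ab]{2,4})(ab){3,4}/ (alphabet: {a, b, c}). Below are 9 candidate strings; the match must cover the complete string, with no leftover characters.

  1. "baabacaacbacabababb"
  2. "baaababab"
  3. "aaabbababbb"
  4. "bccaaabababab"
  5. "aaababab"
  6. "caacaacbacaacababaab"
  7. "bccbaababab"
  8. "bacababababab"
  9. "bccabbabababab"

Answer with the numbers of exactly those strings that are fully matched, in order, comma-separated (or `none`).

1 → no match — must end with "ab"
2 → match
3 → no match — must end with "ab"
4 → match
5 → match
6 → no match
7 → match
8 → no match
9 → match

2, 4, 5, 7, 9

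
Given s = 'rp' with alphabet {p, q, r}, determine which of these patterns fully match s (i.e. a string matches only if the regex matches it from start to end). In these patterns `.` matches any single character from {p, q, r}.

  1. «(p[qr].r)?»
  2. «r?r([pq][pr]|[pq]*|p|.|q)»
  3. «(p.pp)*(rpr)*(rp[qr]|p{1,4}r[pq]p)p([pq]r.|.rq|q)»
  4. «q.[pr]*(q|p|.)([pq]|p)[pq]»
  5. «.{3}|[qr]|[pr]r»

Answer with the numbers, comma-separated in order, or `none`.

1 → no match
2 → match
3 → no match
4 → no match — must start with 'q'
5 → no match

2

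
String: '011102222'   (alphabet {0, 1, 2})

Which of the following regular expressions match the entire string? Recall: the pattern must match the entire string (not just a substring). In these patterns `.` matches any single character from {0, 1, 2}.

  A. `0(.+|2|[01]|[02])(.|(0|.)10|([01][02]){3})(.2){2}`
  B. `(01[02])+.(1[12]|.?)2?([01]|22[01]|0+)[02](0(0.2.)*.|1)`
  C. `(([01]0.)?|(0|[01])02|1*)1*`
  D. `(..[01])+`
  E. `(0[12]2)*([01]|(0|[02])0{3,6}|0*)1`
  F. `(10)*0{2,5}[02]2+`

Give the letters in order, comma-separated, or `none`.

A → match
B → no match
C → no match
D → no match
E → no match — must end with '1'
F → no match

A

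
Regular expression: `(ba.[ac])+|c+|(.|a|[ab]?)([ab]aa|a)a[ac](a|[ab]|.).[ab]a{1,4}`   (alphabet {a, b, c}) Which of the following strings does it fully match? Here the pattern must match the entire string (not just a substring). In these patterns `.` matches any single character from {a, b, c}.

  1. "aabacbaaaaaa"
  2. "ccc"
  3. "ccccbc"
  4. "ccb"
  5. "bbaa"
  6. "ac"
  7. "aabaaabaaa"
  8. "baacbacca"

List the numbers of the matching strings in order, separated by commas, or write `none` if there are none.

1 → no match
2 → match
3 → no match
4 → no match
5 → no match
6 → no match
7 → no match
8 → no match

2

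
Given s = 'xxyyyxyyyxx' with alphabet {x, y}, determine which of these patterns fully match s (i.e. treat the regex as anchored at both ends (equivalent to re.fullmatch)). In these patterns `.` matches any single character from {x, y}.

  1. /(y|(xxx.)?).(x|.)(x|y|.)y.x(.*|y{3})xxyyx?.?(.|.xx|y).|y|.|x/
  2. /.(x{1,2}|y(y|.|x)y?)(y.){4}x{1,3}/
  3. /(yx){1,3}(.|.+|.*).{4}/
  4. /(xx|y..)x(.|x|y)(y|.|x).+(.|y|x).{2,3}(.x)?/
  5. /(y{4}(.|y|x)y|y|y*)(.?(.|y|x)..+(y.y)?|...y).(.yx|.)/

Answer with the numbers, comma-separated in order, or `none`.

2, 5

1 → no match
2 → match
3 → no match — must start with 'yx'
4 → no match
5 → match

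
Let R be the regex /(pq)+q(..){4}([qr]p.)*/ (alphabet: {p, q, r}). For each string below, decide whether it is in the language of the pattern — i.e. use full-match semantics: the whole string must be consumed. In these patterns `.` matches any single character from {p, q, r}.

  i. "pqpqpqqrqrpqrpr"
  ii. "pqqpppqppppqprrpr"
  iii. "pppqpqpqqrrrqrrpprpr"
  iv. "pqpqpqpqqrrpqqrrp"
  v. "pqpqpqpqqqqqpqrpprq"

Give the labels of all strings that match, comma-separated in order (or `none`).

i, ii, iv

i → match
ii → match
iii → no match — must start with "pq"
iv → match
v → no match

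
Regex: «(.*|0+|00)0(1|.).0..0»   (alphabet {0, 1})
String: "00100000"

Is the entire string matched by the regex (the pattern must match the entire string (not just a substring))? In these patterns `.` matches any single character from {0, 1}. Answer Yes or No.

Yes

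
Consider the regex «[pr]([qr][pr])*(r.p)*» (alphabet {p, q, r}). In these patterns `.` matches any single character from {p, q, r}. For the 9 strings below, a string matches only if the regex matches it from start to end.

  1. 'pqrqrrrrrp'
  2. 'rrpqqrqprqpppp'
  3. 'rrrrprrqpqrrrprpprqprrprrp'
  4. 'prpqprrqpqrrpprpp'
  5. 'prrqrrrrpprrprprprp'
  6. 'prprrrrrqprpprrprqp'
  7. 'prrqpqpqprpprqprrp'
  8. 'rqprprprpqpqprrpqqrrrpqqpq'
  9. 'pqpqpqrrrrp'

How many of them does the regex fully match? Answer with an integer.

1. 'pqrqrrrrrp' → match
2 → no match
3 → match
4 → match
5 → no match
6 → match
7 → match
8 → no match
9. 'pqpqpqrrrrp' → match
Total matched: 6

6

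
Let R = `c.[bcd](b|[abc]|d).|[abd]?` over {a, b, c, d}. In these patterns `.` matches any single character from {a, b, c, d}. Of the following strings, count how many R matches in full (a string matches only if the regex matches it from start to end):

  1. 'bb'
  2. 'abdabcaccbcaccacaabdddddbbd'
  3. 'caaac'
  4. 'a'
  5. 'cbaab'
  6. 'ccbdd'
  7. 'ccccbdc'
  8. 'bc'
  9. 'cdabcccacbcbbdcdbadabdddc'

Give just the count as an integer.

2

1 → no match
2 → no match
3 → no match
4 → match
5 → no match
6 → match
7 → no match
8 → no match
9 → no match
Total matched: 2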